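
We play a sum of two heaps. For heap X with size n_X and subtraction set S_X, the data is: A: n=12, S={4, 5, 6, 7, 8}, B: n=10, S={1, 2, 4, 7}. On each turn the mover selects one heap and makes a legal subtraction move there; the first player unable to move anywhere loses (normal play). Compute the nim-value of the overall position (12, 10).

Heap A, S = {4, 5, 6, 7, 8}:
n :  0  1  2  3  4  5  6  7  8  9 10 11 12
G :  0  0  0  0  1  1  1  1  2  2  2  2  0
G_A(12) = 0.
Heap B, S = {1, 2, 4, 7}:
G(0) = 0
G(1) = mex{0} = 1
G(2) = mex{1,0} = 2
G(3) = mex{2,1} = 0
G(4) = mex{0,2,0} = 1
G(5) = mex{1,0,1} = 2
G(6) = mex{2,1,2} = 0
G(7) = mex{0,2,0,0} = 1
G(8) = mex{1,0,1,1} = 2
G(9) = mex{2,1,2,2} = 0
G(10) = mex{0,2,0,0} = 1
G_B(10) = 1.
Combined Grundy value = 0 ⊕ 1 = 1.

1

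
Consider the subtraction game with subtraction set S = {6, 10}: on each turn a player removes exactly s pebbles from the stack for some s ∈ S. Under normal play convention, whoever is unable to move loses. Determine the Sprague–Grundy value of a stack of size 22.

G(0) = 0
G(1) = mex{} = 0
G(2) = mex{} = 0
G(3) = mex{} = 0
G(4) = mex{} = 0
G(5) = mex{} = 0
G(6) = mex{0} = 1
G(7) = mex{0} = 1
G(8) = mex{0} = 1
G(9) = mex{0} = 1
G(10) = mex{0,0} = 1
G(11) = mex{0,0} = 1
G(12) = mex{1,0} = 2
G(13) = mex{1,0} = 2
G(14) = mex{1,0} = 2
G(15) = mex{1,0} = 2
G(16) = mex{1,1} = 0
G(17) = mex{1,1} = 0
G(18) = mex{2,1} = 0
G(19) = mex{2,1} = 0
G(20) = mex{2,1} = 0
G(21) = mex{2,1} = 0
G(22) = mex{0,2} = 1

1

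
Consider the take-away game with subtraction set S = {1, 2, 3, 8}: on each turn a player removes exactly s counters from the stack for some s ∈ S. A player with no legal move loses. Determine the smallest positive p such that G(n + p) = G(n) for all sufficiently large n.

9

n :  0  1  2  3  4  5  6  7  8  9 10 11 12 13 14 15 16 17 18 19
G :  0  1  2  3  0  1  2  3  4  0  1  2  3  0  1  2  3  4  0  1
G(n+9) = G(n) holds for n = 0,…,7 (a full window of length max(S) = 8), so the sequence is purely periodic with period 9.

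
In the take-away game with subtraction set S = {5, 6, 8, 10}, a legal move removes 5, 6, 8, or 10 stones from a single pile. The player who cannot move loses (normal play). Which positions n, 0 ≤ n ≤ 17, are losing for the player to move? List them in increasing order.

G(0) = 0
G(1) = mex{} = 0
G(2) = mex{} = 0
G(3) = mex{} = 0
G(4) = mex{} = 0
G(5) = mex{0} = 1
G(6) = mex{0,0} = 1
G(7) = mex{0,0} = 1
G(8) = mex{0,0,0} = 1
G(9) = mex{0,0,0} = 1
G(10) = mex{1,0,0,0} = 2
G(11) = mex{1,1,0,0} = 2
G(12) = mex{1,1,0,0} = 2
G(13) = mex{1,1,1,0} = 2
G(14) = mex{1,1,1,0} = 2
G(15) = mex{2,1,1,1} = 0
G(16) = mex{2,2,1,1} = 0
G(17) = mex{2,2,1,1} = 0
P-positions are exactly the n with G(n) = 0.

0, 1, 2, 3, 4, 15, 16, 17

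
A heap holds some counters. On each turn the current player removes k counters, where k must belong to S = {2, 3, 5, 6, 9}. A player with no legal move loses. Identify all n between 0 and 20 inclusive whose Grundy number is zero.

n :  0  1  2  3  4  5  6  7  8  9 10 11 12 13 14 15 16 17 18 19 20
G :  0  0  1  1  2  2  3  3  0  4  1  5  0  4  1  2  0  3  1  2  0
P-positions are exactly the n with G(n) = 0.

0, 1, 8, 12, 16, 20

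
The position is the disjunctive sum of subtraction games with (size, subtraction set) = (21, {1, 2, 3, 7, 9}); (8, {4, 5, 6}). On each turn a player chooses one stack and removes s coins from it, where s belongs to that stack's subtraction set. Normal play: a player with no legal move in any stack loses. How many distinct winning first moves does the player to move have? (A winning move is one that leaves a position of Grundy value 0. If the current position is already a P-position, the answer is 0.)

3

Stack A, S = {1, 2, 3, 7, 9}:
G(0) = 0
G(1) = mex{0} = 1
G(2) = mex{1,0} = 2
G(3) = mex{2,1,0} = 3
G(4) = mex{3,2,1} = 0
G(5) = mex{0,3,2} = 1
G(6) = mex{1,0,3} = 2
G(7) = mex{2,1,0,0} = 3
G(8) = mex{3,2,1,1} = 0
G(9) = mex{0,3,2,2,0} = 1
G(10) = mex{1,0,3,3,1} = 2
G(11) = mex{2,1,0,0,2} = 3
G(12) = mex{3,2,1,1,3} = 0
G(13) = mex{0,3,2,2,0} = 1
G(14) = mex{1,0,3,3,1} = 2
G(15) = mex{2,1,0,0,2} = 3
G(16) = mex{3,2,1,1,3} = 0
G(17) = mex{0,3,2,2,0} = 1
G(18) = mex{1,0,3,3,1} = 2
G(19) = mex{2,1,0,0,2} = 3
G(20) = mex{3,2,1,1,3} = 0
G(21) = mex{0,3,2,2,0} = 1
G_A(21) = 1.
Stack B, S = {4, 5, 6}:
n : 0 1 2 3 4 5 6 7 8
G : 0 0 0 0 1 1 1 1 2
G_B(8) = 2.
Combined Grundy value = 1 ⊕ 2 = 3.
A winning move leaves total XOR = 0, i.e. changes one component's Grundy value g to g ⊕ X where X is the current total.
Stack A: need g' = 1⊕3 = 2. Options: 21−1→G=0, 21−2→G=3, 21−3→G=2, 21−7→G=2, 21−9→G=0. Hits: 2.
Stack B: need g' = 2⊕3 = 1. Options: 8−4→G=1, 8−5→G=0, 8−6→G=0. Hits: 1.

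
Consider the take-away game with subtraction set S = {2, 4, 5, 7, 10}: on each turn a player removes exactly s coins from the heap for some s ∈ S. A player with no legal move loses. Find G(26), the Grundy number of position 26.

1

n :  0  1  2  3  4  5  6  7  8  9 10 11 12 13 14 15 16 17 18 19 20 21 22 23 24 25 26
G :  0  0  1  1  2  2  3  3  4  0  5  1  0  2  1  0  2  1  0  2  1  0  2  1  0  2  1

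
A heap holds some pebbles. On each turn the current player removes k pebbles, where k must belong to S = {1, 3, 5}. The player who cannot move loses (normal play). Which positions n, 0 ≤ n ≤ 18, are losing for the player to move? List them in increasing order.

0, 2, 4, 6, 8, 10, 12, 14, 16, 18

G(0) = 0
G(1) = mex{0} = 1
G(2) = mex{1} = 0
G(3) = mex{0,0} = 1
G(4) = mex{1,1} = 0
G(5) = mex{0,0,0} = 1
G(6) = mex{1,1,1} = 0
G(7) = mex{0,0,0} = 1
G(8) = mex{1,1,1} = 0
G(9) = mex{0,0,0} = 1
G(10) = mex{1,1,1} = 0
G(11) = mex{0,0,0} = 1
G(12) = mex{1,1,1} = 0
G(13) = mex{0,0,0} = 1
G(14) = mex{1,1,1} = 0
G(15) = mex{0,0,0} = 1
G(16) = mex{1,1,1} = 0
G(17) = mex{0,0,0} = 1
G(18) = mex{1,1,1} = 0
P-positions are exactly the n with G(n) = 0.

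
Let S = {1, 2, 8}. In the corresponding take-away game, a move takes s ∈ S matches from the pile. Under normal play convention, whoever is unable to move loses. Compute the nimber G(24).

0

n :  0  1  2  3  4  5  6  7  8  9 10 11 12 13 14 15 16 17 18 19 20 21 22 23 24
G :  0  1  2  0  1  2  0  1  2  0  1  2  0  1  2  0  1  2  0  1  2  0  1  2  0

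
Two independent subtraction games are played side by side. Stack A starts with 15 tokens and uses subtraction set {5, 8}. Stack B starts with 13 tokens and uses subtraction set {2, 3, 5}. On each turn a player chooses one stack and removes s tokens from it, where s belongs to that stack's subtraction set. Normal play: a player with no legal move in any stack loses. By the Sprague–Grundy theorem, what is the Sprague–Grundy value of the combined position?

Stack A, S = {5, 8}:
n :  0  1  2  3  4  5  6  7  8  9 10 11 12 13 14 15
G :  0  0  0  0  0  1  1  1  1  1  2  2  2  0  0  0
G_A(15) = 0.
Stack B, S = {2, 3, 5}:
n :  0  1  2  3  4  5  6  7  8  9 10 11 12 13
G :  0  0  1  1  2  2  3  0  0  1  1  2  2  3
G_B(13) = 3.
Combined Grundy value = 0 ⊕ 3 = 3.

3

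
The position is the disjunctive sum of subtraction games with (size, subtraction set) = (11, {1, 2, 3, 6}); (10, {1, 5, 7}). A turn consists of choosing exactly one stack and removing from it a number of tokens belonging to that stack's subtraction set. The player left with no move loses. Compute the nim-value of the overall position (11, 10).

Stack A, S = {1, 2, 3, 6}:
n :  0  1  2  3  4  5  6  7  8  9 10 11
G :  0  1  2  3  0  1  2  3  0  1  2  3
G_A(11) = 3.
Stack B, S = {1, 5, 7}:
G(0) = 0
G(1) = mex{0} = 1
G(2) = mex{1} = 0
G(3) = mex{0} = 1
G(4) = mex{1} = 0
G(5) = mex{0,0} = 1
G(6) = mex{1,1} = 0
G(7) = mex{0,0,0} = 1
G(8) = mex{1,1,1} = 0
G(9) = mex{0,0,0} = 1
G(10) = mex{1,1,1} = 0
G_B(10) = 0.
Combined Grundy value = 3 ⊕ 0 = 3.

3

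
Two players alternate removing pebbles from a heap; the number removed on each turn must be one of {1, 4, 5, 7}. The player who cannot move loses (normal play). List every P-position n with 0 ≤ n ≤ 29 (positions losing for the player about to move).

0, 2, 8, 10, 16, 18, 24, 26

n :  0  1  2  3  4  5  6  7  8  9 10 11 12 13 14 15 16 17 18 19 20 21 22 23 24 25 26 27 28 29
G :  0  1  0  1  2  3  2  3  0  1  0  1  2  3  2  3  0  1  0  1  2  3  2  3  0  1  0  1  2  3
P-positions are exactly the n with G(n) = 0.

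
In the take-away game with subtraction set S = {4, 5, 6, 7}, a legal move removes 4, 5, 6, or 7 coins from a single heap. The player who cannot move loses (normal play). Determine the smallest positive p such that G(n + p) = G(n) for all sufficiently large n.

G(0) = 0
G(1) = mex{} = 0
G(2) = mex{} = 0
G(3) = mex{} = 0
G(4) = mex{0} = 1
G(5) = mex{0,0} = 1
G(6) = mex{0,0,0} = 1
G(7) = mex{0,0,0,0} = 1
G(8) = mex{1,0,0,0} = 2
G(9) = mex{1,1,0,0} = 2
G(10) = mex{1,1,1,0} = 2
G(11) = mex{1,1,1,1} = 0
G(12) = mex{2,1,1,1} = 0
G(13) = mex{2,2,1,1} = 0
G(14) = mex{2,2,2,1} = 0
G(15) = mex{0,2,2,2} = 1
G(16) = mex{0,0,2,2} = 1
G(17) = mex{0,0,0,2} = 1
G(18) = mex{0,0,0,0} = 1
G(19) = mex{1,0,0,0} = 2
G(20) = mex{1,1,0,0} = 2
G(21) = mex{1,1,1,0} = 2
G(22) = mex{1,1,1,1} = 0
G(23) = mex{2,1,1,1} = 0
G(n+11) = G(n) holds for n = 0,…,6 (a full window of length max(S) = 7), so the sequence is purely periodic with period 11.

11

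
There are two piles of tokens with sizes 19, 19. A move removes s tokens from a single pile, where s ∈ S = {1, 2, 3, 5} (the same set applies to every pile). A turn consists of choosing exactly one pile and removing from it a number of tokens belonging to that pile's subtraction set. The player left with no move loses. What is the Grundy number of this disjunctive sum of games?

All piles use S = {1, 2, 3, 5}:
n :  0  1  2  3  4  5  6  7  8  9 10 11 12 13 14 15 16 17 18 19
G :  0  1  2  3  0  1  2  3  0  1  2  3  0  1  2  3  0  1  2  3
Pile A: G(19) = 3.
Pile B: G(19) = 3.
Combined Grundy value = 3 ⊕ 3 = 0.

0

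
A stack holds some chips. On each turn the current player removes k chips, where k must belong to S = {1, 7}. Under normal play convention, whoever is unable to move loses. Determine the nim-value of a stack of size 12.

n :  0  1  2  3  4  5  6  7  8  9 10 11 12
G :  0  1  0  1  0  1  0  1  0  1  0  1  0

0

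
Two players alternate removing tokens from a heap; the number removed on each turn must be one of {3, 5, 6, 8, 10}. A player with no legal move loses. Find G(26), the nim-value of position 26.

0

n :  0  1  2  3  4  5  6  7  8  9 10 11 12 13 14 15 16 17 18 19 20 21 22 23 24 25 26
G :  0  0  0  1  1  1  2  2  2  3  3  3  4  0  0  0  1  1  1  2  2  2  3  3  3  4  0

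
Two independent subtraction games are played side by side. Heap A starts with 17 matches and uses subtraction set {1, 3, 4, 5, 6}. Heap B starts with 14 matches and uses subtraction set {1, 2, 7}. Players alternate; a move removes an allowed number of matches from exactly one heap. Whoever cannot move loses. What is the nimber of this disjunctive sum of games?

6

Heap A, S = {1, 3, 4, 5, 6}:
n :  0  1  2  3  4  5  6  7  8  9 10 11 12 13 14 15 16 17
G :  0  1  0  1  2  3  2  3  4  0  1  0  1  2  3  2  3  4
G_A(17) = 4.
Heap B, S = {1, 2, 7}:
n :  0  1  2  3  4  5  6  7  8  9 10 11 12 13 14
G :  0  1  2  0  1  2  0  1  2  0  1  2  0  1  2
G_B(14) = 2.
Combined Grundy value = 4 ⊕ 2 = 6.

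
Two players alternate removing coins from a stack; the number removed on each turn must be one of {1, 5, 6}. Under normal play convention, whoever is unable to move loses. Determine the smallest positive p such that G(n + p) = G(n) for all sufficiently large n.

11

n :  0  1  2  3  4  5  6  7  8  9 10 11 12 13 14 15 16 17 18 19 20 21 22 23
G :  0  1  0  1  0  1  2  3  2  3  2  0  1  0  1  0  1  2  3  2  3  2  0  1
G(n+11) = G(n) holds for n = 0,…,5 (a full window of length max(S) = 6), so the sequence is purely periodic with period 11.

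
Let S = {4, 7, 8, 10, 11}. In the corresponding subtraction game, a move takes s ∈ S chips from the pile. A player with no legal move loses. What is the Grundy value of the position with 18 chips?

n :  0  1  2  3  4  5  6  7  8  9 10 11 12 13 14 15 16 17 18
G :  0  0  0  0  1  1  1  1  2  2  2  2  3  3  3  0  0  0  0

0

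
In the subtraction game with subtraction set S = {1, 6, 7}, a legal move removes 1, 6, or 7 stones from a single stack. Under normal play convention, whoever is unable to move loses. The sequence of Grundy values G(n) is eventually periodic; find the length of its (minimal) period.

12

n :  0  1  2  3  4  5  6  7  8  9 10 11 12 13 14 15 16 17 18 19 20 21 22 23 24 25
G :  0  1  0  1  0  1  2  3  2  3  2  3  0  1  0  1  0  1  2  3  2  3  2  3  0  1
G(n+12) = G(n) holds for n = 0,…,6 (a full window of length max(S) = 7), so the sequence is purely periodic with period 12.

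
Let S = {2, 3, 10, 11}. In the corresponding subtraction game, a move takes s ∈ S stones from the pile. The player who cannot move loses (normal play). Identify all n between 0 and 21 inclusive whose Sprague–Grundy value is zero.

0, 1, 5, 6, 13, 14, 18, 19

G(0) = 0
G(1) = mex{} = 0
G(2) = mex{0} = 1
G(3) = mex{0,0} = 1
G(4) = mex{1,0} = 2
G(5) = mex{1,1} = 0
G(6) = mex{2,1} = 0
G(7) = mex{0,2} = 1
G(8) = mex{0,0} = 1
G(9) = mex{1,0} = 2
G(10) = mex{1,1,0} = 2
G(11) = mex{2,1,0,0} = 3
G(12) = mex{2,2,1,0} = 3
G(13) = mex{3,2,1,1} = 0
G(14) = mex{3,3,2,1} = 0
G(15) = mex{0,3,0,2} = 1
G(16) = mex{0,0,0,0} = 1
G(17) = mex{1,0,1,0} = 2
G(18) = mex{1,1,1,1} = 0
G(19) = mex{2,1,2,1} = 0
G(20) = mex{0,2,2,2} = 1
G(21) = mex{0,0,3,2} = 1
P-positions are exactly the n with G(n) = 0.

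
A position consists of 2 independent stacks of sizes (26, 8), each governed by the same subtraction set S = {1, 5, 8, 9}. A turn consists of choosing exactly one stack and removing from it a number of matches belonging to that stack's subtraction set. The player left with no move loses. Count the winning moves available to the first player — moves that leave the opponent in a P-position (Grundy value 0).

All stacks use S = {1, 5, 8, 9}:
G(0) = 0
G(1) = mex{0} = 1
G(2) = mex{1} = 0
G(3) = mex{0} = 1
G(4) = mex{1} = 0
G(5) = mex{0,0} = 1
G(6) = mex{1,1} = 0
G(7) = mex{0,0} = 1
G(8) = mex{1,1,0} = 2
G(9) = mex{2,0,1,0} = 3
G(10) = mex{3,1,0,1} = 2
G(11) = mex{2,0,1,0} = 3
G(12) = mex{3,1,0,1} = 2
G(13) = mex{2,2,1,0} = 3
G(14) = mex{3,3,0,1} = 2
G(15) = mex{2,2,1,0} = 3
G(16) = mex{3,3,2,1} = 0
G(17) = mex{0,2,3,2} = 1
G(18) = mex{1,3,2,3} = 0
G(19) = mex{0,2,3,2} = 1
G(20) = mex{1,3,2,3} = 0
G(21) = mex{0,0,3,2} = 1
G(22) = mex{1,1,2,3} = 0
G(23) = mex{0,0,3,2} = 1
G(24) = mex{1,1,0,3} = 2
G(25) = mex{2,0,1,0} = 3
G(26) = mex{3,1,0,1} = 2
Stack A: G(26) = 2.
Stack B: G(8) = 2.
Combined Grundy value = 2 ⊕ 2 = 0.
A winning move leaves total XOR = 0, i.e. changes one component's Grundy value g to g ⊕ X where X is the current total.
Stack A: target g' = 2⊕0 = 2, but every legal move changes the Grundy value (mex property), so 0 moves.
Stack B: target g' = 2⊕0 = 2, but every legal move changes the Grundy value (mex property), so 0 moves.

0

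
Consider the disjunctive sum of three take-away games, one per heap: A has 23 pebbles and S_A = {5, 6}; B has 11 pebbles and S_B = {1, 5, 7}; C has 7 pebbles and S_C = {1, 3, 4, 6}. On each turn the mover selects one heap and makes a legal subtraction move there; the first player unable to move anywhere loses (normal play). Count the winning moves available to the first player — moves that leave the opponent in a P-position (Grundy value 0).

Heap A, S = {5, 6}:
n :  0  1  2  3  4  5  6  7  8  9 10 11 12 13 14 15 16 17 18 19 20 21 22 23
G :  0  0  0  0  0  1  1  1  1  1  2  0  0  0  0  0  1  1  1  1  1  2  0  0
G_A(23) = 0.
Heap B, S = {1, 5, 7}:
n :  0  1  2  3  4  5  6  7  8  9 10 11
G :  0  1  0  1  0  1  0  1  0  1  0  1
G_B(11) = 1.
Heap C, S = {1, 3, 4, 6}:
n : 0 1 2 3 4 5 6 7
G : 0 1 0 1 2 3 2 0
G_C(7) = 0.
Combined Grundy value = 0 ⊕ 1 ⊕ 0 = 1.
A winning move leaves total XOR = 0, i.e. changes one component's Grundy value g to g ⊕ X where X is the current total.
Heap A: need g' = 0⊕1 = 1. Options: 23−5→G=1, 23−6→G=1. Hits: 2.
Heap B: need g' = 1⊕1 = 0. Options: 11−1→G=0, 11−5→G=0, 11−7→G=0. Hits: 3.
Heap C: need g' = 0⊕1 = 1. Options: 7−1→G=2, 7−3→G=2, 7−4→G=1, 7−6→G=1. Hits: 2.

7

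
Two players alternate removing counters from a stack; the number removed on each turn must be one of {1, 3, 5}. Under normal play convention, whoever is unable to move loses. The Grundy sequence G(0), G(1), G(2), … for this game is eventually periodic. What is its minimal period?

G(0) = 0
G(1) = mex{0} = 1
G(2) = mex{1} = 0
G(3) = mex{0,0} = 1
G(4) = mex{1,1} = 0
G(5) = mex{0,0,0} = 1
G(6) = mex{1,1,1} = 0
G(7) = mex{0,0,0} = 1
G(8) = mex{1,1,1} = 0
G(9) = mex{0,0,0} = 1
G(10) = mex{1,1,1} = 0
G(11) = mex{0,0,0} = 1
G(12) = mex{1,1,1} = 0
G(13) = mex{0,0,0} = 1
G(14) = mex{1,1,1} = 0
G(n+2) = G(n) holds for n = 0,…,4 (a full window of length max(S) = 5), so the sequence is purely periodic with period 2.

2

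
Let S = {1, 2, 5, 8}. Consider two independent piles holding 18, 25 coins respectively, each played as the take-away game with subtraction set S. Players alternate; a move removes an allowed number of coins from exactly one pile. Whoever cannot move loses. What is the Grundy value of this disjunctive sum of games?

1

All piles use S = {1, 2, 5, 8}:
G(0) = 0
G(1) = mex{0} = 1
G(2) = mex{1,0} = 2
G(3) = mex{2,1} = 0
G(4) = mex{0,2} = 1
G(5) = mex{1,0,0} = 2
G(6) = mex{2,1,1} = 0
G(7) = mex{0,2,2} = 1
G(8) = mex{1,0,0,0} = 2
G(9) = mex{2,1,1,1} = 0
G(10) = mex{0,2,2,2} = 1
G(11) = mex{1,0,0,0} = 2
G(12) = mex{2,1,1,1} = 0
G(13) = mex{0,2,2,2} = 1
G(14) = mex{1,0,0,0} = 2
G(15) = mex{2,1,1,1} = 0
G(16) = mex{0,2,2,2} = 1
G(17) = mex{1,0,0,0} = 2
G(18) = mex{2,1,1,1} = 0
G(19) = mex{0,2,2,2} = 1
G(20) = mex{1,0,0,0} = 2
G(21) = mex{2,1,1,1} = 0
G(22) = mex{0,2,2,2} = 1
G(23) = mex{1,0,0,0} = 2
G(24) = mex{2,1,1,1} = 0
G(25) = mex{0,2,2,2} = 1
Pile A: G(18) = 0.
Pile B: G(25) = 1.
Combined Grundy value = 0 ⊕ 1 = 1.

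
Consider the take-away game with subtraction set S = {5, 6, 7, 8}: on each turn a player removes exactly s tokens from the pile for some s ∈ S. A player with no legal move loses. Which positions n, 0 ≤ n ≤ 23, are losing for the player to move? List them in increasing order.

0, 1, 2, 3, 4, 13, 14, 15, 16, 17

n :  0  1  2  3  4  5  6  7  8  9 10 11 12 13 14 15 16 17 18 19 20 21 22 23
G :  0  0  0  0  0  1  1  1  1  1  2  2  2  0  0  0  0  0  1  1  1  1  1  2
P-positions are exactly the n with G(n) = 0.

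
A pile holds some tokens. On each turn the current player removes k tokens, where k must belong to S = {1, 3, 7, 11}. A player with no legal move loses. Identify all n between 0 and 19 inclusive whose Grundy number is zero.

0, 2, 4, 6, 8, 10, 12, 14, 16, 18

n :  0  1  2  3  4  5  6  7  8  9 10 11 12 13 14 15 16 17 18 19
G :  0  1  0  1  0  1  0  1  0  1  0  1  0  1  0  1  0  1  0  1
P-positions are exactly the n with G(n) = 0.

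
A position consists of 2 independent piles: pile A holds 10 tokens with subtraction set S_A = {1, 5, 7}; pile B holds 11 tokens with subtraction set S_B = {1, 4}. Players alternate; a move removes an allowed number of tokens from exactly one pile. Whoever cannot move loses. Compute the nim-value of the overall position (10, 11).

1

Pile A, S = {1, 5, 7}:
G(0) = 0
G(1) = mex{0} = 1
G(2) = mex{1} = 0
G(3) = mex{0} = 1
G(4) = mex{1} = 0
G(5) = mex{0,0} = 1
G(6) = mex{1,1} = 0
G(7) = mex{0,0,0} = 1
G(8) = mex{1,1,1} = 0
G(9) = mex{0,0,0} = 1
G(10) = mex{1,1,1} = 0
G_A(10) = 0.
Pile B, S = {1, 4}:
n :  0  1  2  3  4  5  6  7  8  9 10 11
G :  0  1  0  1  2  0  1  0  1  2  0  1
G_B(11) = 1.
Combined Grundy value = 0 ⊕ 1 = 1.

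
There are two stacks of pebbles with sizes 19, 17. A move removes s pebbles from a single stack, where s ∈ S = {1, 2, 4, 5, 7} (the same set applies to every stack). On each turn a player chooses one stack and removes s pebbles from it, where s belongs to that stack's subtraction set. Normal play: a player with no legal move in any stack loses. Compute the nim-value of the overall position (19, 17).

All stacks use S = {1, 2, 4, 5, 7}:
n :  0  1  2  3  4  5  6  7  8  9 10 11 12 13 14 15 16 17 18 19
G :  0  1  2  0  1  2  0  1  2  0  1  2  0  1  2  0  1  2  0  1
Stack A: G(19) = 1.
Stack B: G(17) = 2.
Combined Grundy value = 1 ⊕ 2 = 3.

3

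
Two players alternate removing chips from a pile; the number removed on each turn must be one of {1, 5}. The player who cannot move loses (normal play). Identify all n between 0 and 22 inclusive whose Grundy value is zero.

G(0) = 0
G(1) = mex{0} = 1
G(2) = mex{1} = 0
G(3) = mex{0} = 1
G(4) = mex{1} = 0
G(5) = mex{0,0} = 1
G(6) = mex{1,1} = 0
G(7) = mex{0,0} = 1
G(8) = mex{1,1} = 0
G(9) = mex{0,0} = 1
G(10) = mex{1,1} = 0
G(11) = mex{0,0} = 1
G(12) = mex{1,1} = 0
G(13) = mex{0,0} = 1
G(14) = mex{1,1} = 0
G(15) = mex{0,0} = 1
G(16) = mex{1,1} = 0
G(17) = mex{0,0} = 1
G(18) = mex{1,1} = 0
G(19) = mex{0,0} = 1
G(20) = mex{1,1} = 0
G(21) = mex{0,0} = 1
G(22) = mex{1,1} = 0
P-positions are exactly the n with G(n) = 0.

0, 2, 4, 6, 8, 10, 12, 14, 16, 18, 20, 22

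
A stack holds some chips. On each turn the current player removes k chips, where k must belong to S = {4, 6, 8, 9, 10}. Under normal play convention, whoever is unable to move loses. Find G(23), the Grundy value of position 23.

2

G(0) = 0
G(1) = mex{} = 0
G(2) = mex{} = 0
G(3) = mex{} = 0
G(4) = mex{0} = 1
G(5) = mex{0} = 1
G(6) = mex{0,0} = 1
G(7) = mex{0,0} = 1
G(8) = mex{1,0,0} = 2
G(9) = mex{1,0,0,0} = 2
G(10) = mex{1,1,0,0,0} = 2
G(11) = mex{1,1,0,0,0} = 2
G(12) = mex{2,1,1,0,0} = 3
G(13) = mex{2,1,1,1,0} = 3
G(14) = mex{2,2,1,1,1} = 0
G(15) = mex{2,2,1,1,1} = 0
G(16) = mex{3,2,2,1,1} = 0
G(17) = mex{3,2,2,2,1} = 0
G(18) = mex{0,3,2,2,2} = 1
G(19) = mex{0,3,2,2,2} = 1
G(20) = mex{0,0,3,2,2} = 1
G(21) = mex{0,0,3,3,2} = 1
G(22) = mex{1,0,0,3,3} = 2
G(23) = mex{1,0,0,0,3} = 2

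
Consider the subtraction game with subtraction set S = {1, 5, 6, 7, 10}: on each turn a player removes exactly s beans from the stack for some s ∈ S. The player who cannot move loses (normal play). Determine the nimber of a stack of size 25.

n :  0  1  2  3  4  5  6  7  8  9 10 11 12 13 14 15 16 17 18 19 20 21 22 23 24 25
G :  0  1  0  1  0  1  2  3  2  3  2  3  4  0  1  0  1  0  1  2  3  2  3  2  3  4

4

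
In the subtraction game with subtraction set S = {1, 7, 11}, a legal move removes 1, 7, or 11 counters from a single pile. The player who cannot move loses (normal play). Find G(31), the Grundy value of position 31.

1

n :  0  1  2  3  4  5  6  7  8  9 10 11 12 13 14 15 16 17 18 19 20 21 22 23 24 25 26 27 28 29 30 31
G :  0  1  0  1  0  1  0  1  0  1  0  1  0  1  0  1  0  1  0  1  0  1  0  1  0  1  0  1  0  1  0  1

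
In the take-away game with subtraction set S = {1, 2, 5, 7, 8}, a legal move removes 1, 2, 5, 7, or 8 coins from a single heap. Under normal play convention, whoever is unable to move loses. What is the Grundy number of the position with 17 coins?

n :  0  1  2  3  4  5  6  7  8  9 10 11 12 13 14 15 16 17
G :  0  1  2  0  1  2  0  1  2  0  1  2  0  1  2  0  1  2

2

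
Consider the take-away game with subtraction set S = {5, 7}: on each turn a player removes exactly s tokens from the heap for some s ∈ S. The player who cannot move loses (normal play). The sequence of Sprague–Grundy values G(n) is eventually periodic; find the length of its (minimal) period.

G(0) = 0
G(1) = mex{} = 0
G(2) = mex{} = 0
G(3) = mex{} = 0
G(4) = mex{} = 0
G(5) = mex{0} = 1
G(6) = mex{0} = 1
G(7) = mex{0,0} = 1
G(8) = mex{0,0} = 1
G(9) = mex{0,0} = 1
G(10) = mex{1,0} = 2
G(11) = mex{1,0} = 2
G(12) = mex{1,1} = 0
G(13) = mex{1,1} = 0
G(14) = mex{1,1} = 0
G(15) = mex{2,1} = 0
G(16) = mex{2,1} = 0
G(17) = mex{0,2} = 1
G(18) = mex{0,2} = 1
G(19) = mex{0,0} = 1
G(20) = mex{0,0} = 1
G(21) = mex{0,0} = 1
G(22) = mex{1,0} = 2
G(23) = mex{1,0} = 2
G(24) = mex{1,1} = 0
G(25) = mex{1,1} = 0
G(n+12) = G(n) holds for n = 0,…,6 (a full window of length max(S) = 7), so the sequence is purely periodic with period 12.

12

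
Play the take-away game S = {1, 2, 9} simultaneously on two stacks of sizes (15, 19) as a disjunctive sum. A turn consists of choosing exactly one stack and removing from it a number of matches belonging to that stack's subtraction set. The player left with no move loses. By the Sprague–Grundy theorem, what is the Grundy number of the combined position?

All stacks use S = {1, 2, 9}:
G(0) = 0
G(1) = mex{0} = 1
G(2) = mex{1,0} = 2
G(3) = mex{2,1} = 0
G(4) = mex{0,2} = 1
G(5) = mex{1,0} = 2
G(6) = mex{2,1} = 0
G(7) = mex{0,2} = 1
G(8) = mex{1,0} = 2
G(9) = mex{2,1,0} = 3
G(10) = mex{3,2,1} = 0
G(11) = mex{0,3,2} = 1
G(12) = mex{1,0,0} = 2
G(13) = mex{2,1,1} = 0
G(14) = mex{0,2,2} = 1
G(15) = mex{1,0,0} = 2
G(16) = mex{2,1,1} = 0
G(17) = mex{0,2,2} = 1
G(18) = mex{1,0,3} = 2
G(19) = mex{2,1,0} = 3
Stack A: G(15) = 2.
Stack B: G(19) = 3.
Combined Grundy value = 2 ⊕ 3 = 1.

1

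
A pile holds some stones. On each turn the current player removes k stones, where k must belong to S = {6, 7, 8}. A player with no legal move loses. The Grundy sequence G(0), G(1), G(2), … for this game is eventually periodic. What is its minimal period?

G(0) = 0
G(1) = mex{} = 0
G(2) = mex{} = 0
G(3) = mex{} = 0
G(4) = mex{} = 0
G(5) = mex{} = 0
G(6) = mex{0} = 1
G(7) = mex{0,0} = 1
G(8) = mex{0,0,0} = 1
G(9) = mex{0,0,0} = 1
G(10) = mex{0,0,0} = 1
G(11) = mex{0,0,0} = 1
G(12) = mex{1,0,0} = 2
G(13) = mex{1,1,0} = 2
G(14) = mex{1,1,1} = 0
G(15) = mex{1,1,1} = 0
G(16) = mex{1,1,1} = 0
G(17) = mex{1,1,1} = 0
G(18) = mex{2,1,1} = 0
G(19) = mex{2,2,1} = 0
G(20) = mex{0,2,2} = 1
G(21) = mex{0,0,2} = 1
G(22) = mex{0,0,0} = 1
G(23) = mex{0,0,0} = 1
G(24) = mex{0,0,0} = 1
G(25) = mex{0,0,0} = 1
G(26) = mex{1,0,0} = 2
G(27) = mex{1,1,0} = 2
G(28) = mex{1,1,1} = 0
G(29) = mex{1,1,1} = 0
G(n+14) = G(n) holds for n = 0,…,7 (a full window of length max(S) = 8), so the sequence is purely periodic with period 14.

14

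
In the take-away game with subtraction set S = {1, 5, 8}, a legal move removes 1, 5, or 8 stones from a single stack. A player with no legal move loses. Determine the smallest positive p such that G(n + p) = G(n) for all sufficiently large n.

13

n :  0  1  2  3  4  5  6  7  8  9 10 11 12 13 14 15 16 17 18 19 20 21 22 23 24 25 26 27
G :  0  1  0  1  0  1  0  1  2  3  2  3  2  0  1  0  1  0  1  0  1  2  3  2  3  2  0  1
G(n+13) = G(n) holds for n = 0,…,7 (a full window of length max(S) = 8), so the sequence is purely periodic with period 13.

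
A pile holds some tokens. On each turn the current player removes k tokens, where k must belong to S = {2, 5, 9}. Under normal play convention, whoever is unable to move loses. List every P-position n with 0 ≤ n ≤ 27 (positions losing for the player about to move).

0, 1, 4, 7, 8, 11, 14, 15, 18, 21, 22, 25

n :  0  1  2  3  4  5  6  7  8  9 10 11 12 13 14 15 16 17 18 19 20 21 22 23 24 25 26 27
G :  0  0  1  1  0  2  1  0  0  1  1  0  2  1  0  0  1  1  0  2  1  0  0  1  1  0  2  1
P-positions are exactly the n with G(n) = 0.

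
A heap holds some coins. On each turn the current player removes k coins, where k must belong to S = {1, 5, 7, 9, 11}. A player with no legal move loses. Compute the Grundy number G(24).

0

G(0) = 0
G(1) = mex{0} = 1
G(2) = mex{1} = 0
G(3) = mex{0} = 1
G(4) = mex{1} = 0
G(5) = mex{0,0} = 1
G(6) = mex{1,1} = 0
G(7) = mex{0,0,0} = 1
G(8) = mex{1,1,1} = 0
G(9) = mex{0,0,0,0} = 1
G(10) = mex{1,1,1,1} = 0
G(11) = mex{0,0,0,0,0} = 1
G(12) = mex{1,1,1,1,1} = 0
G(13) = mex{0,0,0,0,0} = 1
G(14) = mex{1,1,1,1,1} = 0
G(15) = mex{0,0,0,0,0} = 1
G(16) = mex{1,1,1,1,1} = 0
G(17) = mex{0,0,0,0,0} = 1
G(18) = mex{1,1,1,1,1} = 0
G(19) = mex{0,0,0,0,0} = 1
G(20) = mex{1,1,1,1,1} = 0
G(21) = mex{0,0,0,0,0} = 1
G(22) = mex{1,1,1,1,1} = 0
G(23) = mex{0,0,0,0,0} = 1
G(24) = mex{1,1,1,1,1} = 0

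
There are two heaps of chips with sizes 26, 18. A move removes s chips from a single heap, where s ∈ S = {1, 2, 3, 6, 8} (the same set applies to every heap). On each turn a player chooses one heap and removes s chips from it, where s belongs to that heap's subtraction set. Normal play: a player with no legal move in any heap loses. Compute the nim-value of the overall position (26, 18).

All heaps use S = {1, 2, 3, 6, 8}:
n :  0  1  2  3  4  5  6  7  8  9 10 11 12 13 14 15 16 17 18 19 20 21 22 23 24 25 26
G :  0  1  2  3  0  1  2  3  4  0  1  2  3  0  1  2  3  4  0  1  2  3  0  1  2  3  4
Heap A: G(26) = 4.
Heap B: G(18) = 0.
Combined Grundy value = 4 ⊕ 0 = 4.

4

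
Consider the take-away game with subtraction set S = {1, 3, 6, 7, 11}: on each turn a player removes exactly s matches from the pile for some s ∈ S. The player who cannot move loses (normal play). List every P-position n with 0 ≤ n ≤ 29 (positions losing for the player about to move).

0, 2, 4, 12, 14, 16, 24, 26, 28

G(0) = 0
G(1) = mex{0} = 1
G(2) = mex{1} = 0
G(3) = mex{0,0} = 1
G(4) = mex{1,1} = 0
G(5) = mex{0,0} = 1
G(6) = mex{1,1,0} = 2
G(7) = mex{2,0,1,0} = 3
G(8) = mex{3,1,0,1} = 2
G(9) = mex{2,2,1,0} = 3
G(10) = mex{3,3,0,1} = 2
G(11) = mex{2,2,1,0,0} = 3
G(12) = mex{3,3,2,1,1} = 0
G(13) = mex{0,2,3,2,0} = 1
G(14) = mex{1,3,2,3,1} = 0
G(15) = mex{0,0,3,2,0} = 1
G(16) = mex{1,1,2,3,1} = 0
G(17) = mex{0,0,3,2,2} = 1
G(18) = mex{1,1,0,3,3} = 2
G(19) = mex{2,0,1,0,2} = 3
G(20) = mex{3,1,0,1,3} = 2
G(21) = mex{2,2,1,0,2} = 3
G(22) = mex{3,3,0,1,3} = 2
G(23) = mex{2,2,1,0,0} = 3
G(24) = mex{3,3,2,1,1} = 0
G(25) = mex{0,2,3,2,0} = 1
G(26) = mex{1,3,2,3,1} = 0
G(27) = mex{0,0,3,2,0} = 1
G(28) = mex{1,1,2,3,1} = 0
G(29) = mex{0,0,3,2,2} = 1
P-positions are exactly the n with G(n) = 0.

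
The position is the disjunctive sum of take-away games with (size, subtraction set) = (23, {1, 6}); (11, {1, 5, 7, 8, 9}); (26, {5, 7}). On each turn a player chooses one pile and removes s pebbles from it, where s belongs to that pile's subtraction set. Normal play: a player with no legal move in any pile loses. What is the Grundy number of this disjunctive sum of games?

3

Pile A, S = {1, 6}:
n :  0  1  2  3  4  5  6  7  8  9 10 11 12 13 14 15 16 17 18 19 20 21 22 23
G :  0  1  0  1  0  1  2  0  1  0  1  0  1  2  0  1  0  1  0  1  2  0  1  0
G_A(23) = 0.
Pile B, S = {1, 5, 7, 8, 9}:
n :  0  1  2  3  4  5  6  7  8  9 10 11
G :  0  1  0  1  0  1  0  1  2  3  2  3
G_B(11) = 3.
Pile C, S = {5, 7}:
n :  0  1  2  3  4  5  6  7  8  9 10 11 12 13 14 15 16 17 18 19 20 21 22 23 24 25 26
G :  0  0  0  0  0  1  1  1  1  1  2  2  0  0  0  0  0  1  1  1  1  1  2  2  0  0  0
G_C(26) = 0.
Combined Grundy value = 0 ⊕ 3 ⊕ 0 = 3.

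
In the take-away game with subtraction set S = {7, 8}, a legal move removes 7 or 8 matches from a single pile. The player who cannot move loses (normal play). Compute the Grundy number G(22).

G(0) = 0
G(1) = mex{} = 0
G(2) = mex{} = 0
G(3) = mex{} = 0
G(4) = mex{} = 0
G(5) = mex{} = 0
G(6) = mex{} = 0
G(7) = mex{0} = 1
G(8) = mex{0,0} = 1
G(9) = mex{0,0} = 1
G(10) = mex{0,0} = 1
G(11) = mex{0,0} = 1
G(12) = mex{0,0} = 1
G(13) = mex{0,0} = 1
G(14) = mex{1,0} = 2
G(15) = mex{1,1} = 0
G(16) = mex{1,1} = 0
G(17) = mex{1,1} = 0
G(18) = mex{1,1} = 0
G(19) = mex{1,1} = 0
G(20) = mex{1,1} = 0
G(21) = mex{2,1} = 0
G(22) = mex{0,2} = 1

1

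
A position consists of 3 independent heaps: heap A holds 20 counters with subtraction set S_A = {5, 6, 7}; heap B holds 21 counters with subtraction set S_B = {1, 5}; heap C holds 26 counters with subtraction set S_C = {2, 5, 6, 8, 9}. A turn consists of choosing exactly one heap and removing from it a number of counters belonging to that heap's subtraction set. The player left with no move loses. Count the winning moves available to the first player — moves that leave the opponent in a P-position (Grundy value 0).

Heap A, S = {5, 6, 7}:
G(0) = 0
G(1) = mex{} = 0
G(2) = mex{} = 0
G(3) = mex{} = 0
G(4) = mex{} = 0
G(5) = mex{0} = 1
G(6) = mex{0,0} = 1
G(7) = mex{0,0,0} = 1
G(8) = mex{0,0,0} = 1
G(9) = mex{0,0,0} = 1
G(10) = mex{1,0,0} = 2
G(11) = mex{1,1,0} = 2
G(12) = mex{1,1,1} = 0
G(13) = mex{1,1,1} = 0
G(14) = mex{1,1,1} = 0
G(15) = mex{2,1,1} = 0
G(16) = mex{2,2,1} = 0
G(17) = mex{0,2,2} = 1
G(18) = mex{0,0,2} = 1
G(19) = mex{0,0,0} = 1
G(20) = mex{0,0,0} = 1
G_A(20) = 1.
Heap B, S = {1, 5}:
G(0) = 0
G(1) = mex{0} = 1
G(2) = mex{1} = 0
G(3) = mex{0} = 1
G(4) = mex{1} = 0
G(5) = mex{0,0} = 1
G(6) = mex{1,1} = 0
G(7) = mex{0,0} = 1
G(8) = mex{1,1} = 0
G(9) = mex{0,0} = 1
G(10) = mex{1,1} = 0
G(11) = mex{0,0} = 1
G(12) = mex{1,1} = 0
G(13) = mex{0,0} = 1
G(14) = mex{1,1} = 0
G(15) = mex{0,0} = 1
G(16) = mex{1,1} = 0
G(17) = mex{0,0} = 1
G(18) = mex{1,1} = 0
G(19) = mex{0,0} = 1
G(20) = mex{1,1} = 0
G(21) = mex{0,0} = 1
G_B(21) = 1.
Heap C, S = {2, 5, 6, 8, 9}:
n :  0  1  2  3  4  5  6  7  8  9 10 11 12 13 14 15 16 17 18 19 20 21 22 23 24 25 26
G :  0  0  1  1  0  2  1  3  2  2  3  0  2  1  0  0  1  1  0  2  1  3  2  2  3  0  2
G_C(26) = 2.
Combined Grundy value = 1 ⊕ 1 ⊕ 2 = 2.
A winning move leaves total XOR = 0, i.e. changes one component's Grundy value g to g ⊕ X where X is the current total.
Heap A: need g' = 1⊕2 = 3. Options: 20−5→G=0, 20−6→G=0, 20−7→G=0. Hits: 0.
Heap B: need g' = 1⊕2 = 3. Options: 21−1→G=0, 21−5→G=0. Hits: 0.
Heap C: need g' = 2⊕2 = 0. Options: 26−2→G=3, 26−5→G=3, 26−6→G=1, 26−8→G=0, 26−9→G=1. Hits: 1.

1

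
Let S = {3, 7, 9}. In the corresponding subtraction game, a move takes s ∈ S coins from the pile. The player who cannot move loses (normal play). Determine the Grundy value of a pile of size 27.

1

G(0) = 0
G(1) = mex{} = 0
G(2) = mex{} = 0
G(3) = mex{0} = 1
G(4) = mex{0} = 1
G(5) = mex{0} = 1
G(6) = mex{1} = 0
G(7) = mex{1,0} = 2
G(8) = mex{1,0} = 2
G(9) = mex{0,0,0} = 1
G(10) = mex{2,1,0} = 3
G(11) = mex{2,1,0} = 3
G(12) = mex{1,1,1} = 0
G(13) = mex{3,0,1} = 2
G(14) = mex{3,2,1} = 0
G(15) = mex{0,2,0} = 1
G(16) = mex{2,1,2} = 0
G(17) = mex{0,3,2} = 1
G(18) = mex{1,3,1} = 0
G(19) = mex{0,0,3} = 1
G(20) = mex{1,2,3} = 0
G(21) = mex{0,0,0} = 1
G(22) = mex{1,1,2} = 0
G(23) = mex{0,0,0} = 1
G(24) = mex{1,1,1} = 0
G(25) = mex{0,0,0} = 1
G(26) = mex{1,1,1} = 0
G(27) = mex{0,0,0} = 1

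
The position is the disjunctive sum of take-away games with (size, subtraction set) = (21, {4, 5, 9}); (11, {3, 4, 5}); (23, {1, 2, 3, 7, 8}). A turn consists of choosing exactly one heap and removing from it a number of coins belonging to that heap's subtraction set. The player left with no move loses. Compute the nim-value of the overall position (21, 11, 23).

Heap A, S = {4, 5, 9}:
G(0) = 0
G(1) = mex{} = 0
G(2) = mex{} = 0
G(3) = mex{} = 0
G(4) = mex{0} = 1
G(5) = mex{0,0} = 1
G(6) = mex{0,0} = 1
G(7) = mex{0,0} = 1
G(8) = mex{1,0} = 2
G(9) = mex{1,1,0} = 2
G(10) = mex{1,1,0} = 2
G(11) = mex{1,1,0} = 2
G(12) = mex{2,1,0} = 3
G(13) = mex{2,2,1} = 0
G(14) = mex{2,2,1} = 0
G(15) = mex{2,2,1} = 0
G(16) = mex{3,2,1} = 0
G(17) = mex{0,3,2} = 1
G(18) = mex{0,0,2} = 1
G(19) = mex{0,0,2} = 1
G(20) = mex{0,0,2} = 1
G(21) = mex{1,0,3} = 2
G_A(21) = 2.
Heap B, S = {3, 4, 5}:
n :  0  1  2  3  4  5  6  7  8  9 10 11
G :  0  0  0  1  1  1  2  2  0  0  0  1
G_B(11) = 1.
Heap C, S = {1, 2, 3, 7, 8}:
G(0) = 0
G(1) = mex{0} = 1
G(2) = mex{1,0} = 2
G(3) = mex{2,1,0} = 3
G(4) = mex{3,2,1} = 0
G(5) = mex{0,3,2} = 1
G(6) = mex{1,0,3} = 2
G(7) = mex{2,1,0,0} = 3
G(8) = mex{3,2,1,1,0} = 4
G(9) = mex{4,3,2,2,1} = 0
G(10) = mex{0,4,3,3,2} = 1
G(11) = mex{1,0,4,0,3} = 2
G(12) = mex{2,1,0,1,0} = 3
G(13) = mex{3,2,1,2,1} = 0
G(14) = mex{0,3,2,3,2} = 1
G(15) = mex{1,0,3,4,3} = 2
G(16) = mex{2,1,0,0,4} = 3
G(17) = mex{3,2,1,1,0} = 4
G(18) = mex{4,3,2,2,1} = 0
G(19) = mex{0,4,3,3,2} = 1
G(20) = mex{1,0,4,0,3} = 2
G(21) = mex{2,1,0,1,0} = 3
G(22) = mex{3,2,1,2,1} = 0
G(23) = mex{0,3,2,3,2} = 1
G_C(23) = 1.
Combined Grundy value = 2 ⊕ 1 ⊕ 1 = 2.

2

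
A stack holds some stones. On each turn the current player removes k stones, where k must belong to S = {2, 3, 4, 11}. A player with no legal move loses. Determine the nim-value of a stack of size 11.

G(0) = 0
G(1) = mex{} = 0
G(2) = mex{0} = 1
G(3) = mex{0,0} = 1
G(4) = mex{1,0,0} = 2
G(5) = mex{1,1,0} = 2
G(6) = mex{2,1,1} = 0
G(7) = mex{2,2,1} = 0
G(8) = mex{0,2,2} = 1
G(9) = mex{0,0,2} = 1
G(10) = mex{1,0,0} = 2
G(11) = mex{1,1,0,0} = 2

2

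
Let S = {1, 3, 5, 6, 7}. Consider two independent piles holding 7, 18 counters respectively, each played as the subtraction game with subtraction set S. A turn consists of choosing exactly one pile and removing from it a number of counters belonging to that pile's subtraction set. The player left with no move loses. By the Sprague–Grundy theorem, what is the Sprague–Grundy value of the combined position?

All piles use S = {1, 3, 5, 6, 7}:
G(0) = 0
G(1) = mex{0} = 1
G(2) = mex{1} = 0
G(3) = mex{0,0} = 1
G(4) = mex{1,1} = 0
G(5) = mex{0,0,0} = 1
G(6) = mex{1,1,1,0} = 2
G(7) = mex{2,0,0,1,0} = 3
G(8) = mex{3,1,1,0,1} = 2
G(9) = mex{2,2,0,1,0} = 3
G(10) = mex{3,3,1,0,1} = 2
G(11) = mex{2,2,2,1,0} = 3
G(12) = mex{3,3,3,2,1} = 0
G(13) = mex{0,2,2,3,2} = 1
G(14) = mex{1,3,3,2,3} = 0
G(15) = mex{0,0,2,3,2} = 1
G(16) = mex{1,1,3,2,3} = 0
G(17) = mex{0,0,0,3,2} = 1
G(18) = mex{1,1,1,0,3} = 2
Pile A: G(7) = 3.
Pile B: G(18) = 2.
Combined Grundy value = 3 ⊕ 2 = 1.

1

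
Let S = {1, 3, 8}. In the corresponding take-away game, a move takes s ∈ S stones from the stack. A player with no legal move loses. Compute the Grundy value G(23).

G(0) = 0
G(1) = mex{0} = 1
G(2) = mex{1} = 0
G(3) = mex{0,0} = 1
G(4) = mex{1,1} = 0
G(5) = mex{0,0} = 1
G(6) = mex{1,1} = 0
G(7) = mex{0,0} = 1
G(8) = mex{1,1,0} = 2
G(9) = mex{2,0,1} = 3
G(10) = mex{3,1,0} = 2
G(11) = mex{2,2,1} = 0
G(12) = mex{0,3,0} = 1
G(13) = mex{1,2,1} = 0
G(14) = mex{0,0,0} = 1
G(15) = mex{1,1,1} = 0
G(16) = mex{0,0,2} = 1
G(17) = mex{1,1,3} = 0
G(18) = mex{0,0,2} = 1
G(19) = mex{1,1,0} = 2
G(20) = mex{2,0,1} = 3
G(21) = mex{3,1,0} = 2
G(22) = mex{2,2,1} = 0
G(23) = mex{0,3,0} = 1

1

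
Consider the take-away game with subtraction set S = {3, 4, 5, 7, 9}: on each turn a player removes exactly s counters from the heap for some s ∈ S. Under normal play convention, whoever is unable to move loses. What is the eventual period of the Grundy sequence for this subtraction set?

12

G(0) = 0
G(1) = mex{} = 0
G(2) = mex{} = 0
G(3) = mex{0} = 1
G(4) = mex{0,0} = 1
G(5) = mex{0,0,0} = 1
G(6) = mex{1,0,0} = 2
G(7) = mex{1,1,0,0} = 2
G(8) = mex{1,1,1,0} = 2
G(9) = mex{2,1,1,0,0} = 3
G(10) = mex{2,2,1,1,0} = 3
G(11) = mex{2,2,2,1,0} = 3
G(12) = mex{3,2,2,1,1} = 0
G(13) = mex{3,3,2,2,1} = 0
G(14) = mex{3,3,3,2,1} = 0
G(15) = mex{0,3,3,2,2} = 1
G(16) = mex{0,0,3,3,2} = 1
G(17) = mex{0,0,0,3,2} = 1
G(18) = mex{1,0,0,3,3} = 2
G(19) = mex{1,1,0,0,3} = 2
G(20) = mex{1,1,1,0,3} = 2
G(21) = mex{2,1,1,0,0} = 3
G(22) = mex{2,2,1,1,0} = 3
G(23) = mex{2,2,2,1,0} = 3
G(24) = mex{3,2,2,1,1} = 0
G(25) = mex{3,3,2,2,1} = 0
G(n+12) = G(n) holds for n = 0,…,8 (a full window of length max(S) = 9), so the sequence is purely periodic with period 12.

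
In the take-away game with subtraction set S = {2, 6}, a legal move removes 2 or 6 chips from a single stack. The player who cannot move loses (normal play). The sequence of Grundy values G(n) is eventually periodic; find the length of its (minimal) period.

4

n :  0  1  2  3  4  5  6  7  8  9 10 11 12 13 14
G :  0  0  1  1  0  0  1  1  0  0  1  1  0  0  1
G(n+4) = G(n) holds for n = 0,…,5 (a full window of length max(S) = 6), so the sequence is purely periodic with period 4.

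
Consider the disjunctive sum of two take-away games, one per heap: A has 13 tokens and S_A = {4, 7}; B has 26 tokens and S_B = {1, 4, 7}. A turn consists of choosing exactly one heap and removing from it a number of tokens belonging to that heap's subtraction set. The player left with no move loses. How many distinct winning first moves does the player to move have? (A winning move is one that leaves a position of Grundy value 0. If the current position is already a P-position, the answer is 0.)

0

Heap A, S = {4, 7}:
G(0) = 0
G(1) = mex{} = 0
G(2) = mex{} = 0
G(3) = mex{} = 0
G(4) = mex{0} = 1
G(5) = mex{0} = 1
G(6) = mex{0} = 1
G(7) = mex{0,0} = 1
G(8) = mex{1,0} = 2
G(9) = mex{1,0} = 2
G(10) = mex{1,0} = 2
G(11) = mex{1,1} = 0
G(12) = mex{2,1} = 0
G(13) = mex{2,1} = 0
G_A(13) = 0.
Heap B, S = {1, 4, 7}:
G(0) = 0
G(1) = mex{0} = 1
G(2) = mex{1} = 0
G(3) = mex{0} = 1
G(4) = mex{1,0} = 2
G(5) = mex{2,1} = 0
G(6) = mex{0,0} = 1
G(7) = mex{1,1,0} = 2
G(8) = mex{2,2,1} = 0
G(9) = mex{0,0,0} = 1
G(10) = mex{1,1,1} = 0
G(11) = mex{0,2,2} = 1
G(12) = mex{1,0,0} = 2
G(13) = mex{2,1,1} = 0
G(14) = mex{0,0,2} = 1
G(15) = mex{1,1,0} = 2
G(16) = mex{2,2,1} = 0
G(17) = mex{0,0,0} = 1
G(18) = mex{1,1,1} = 0
G(19) = mex{0,2,2} = 1
G(20) = mex{1,0,0} = 2
G(21) = mex{2,1,1} = 0
G(22) = mex{0,0,2} = 1
G(23) = mex{1,1,0} = 2
G(24) = mex{2,2,1} = 0
G(25) = mex{0,0,0} = 1
G(26) = mex{1,1,1} = 0
G_B(26) = 0.
Combined Grundy value = 0 ⊕ 0 = 0.
A winning move leaves total XOR = 0, i.e. changes one component's Grundy value g to g ⊕ X where X is the current total.
Heap A: target g' = 0⊕0 = 0, but every legal move changes the Grundy value (mex property), so 0 moves.
Heap B: target g' = 0⊕0 = 0, but every legal move changes the Grundy value (mex property), so 0 moves.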